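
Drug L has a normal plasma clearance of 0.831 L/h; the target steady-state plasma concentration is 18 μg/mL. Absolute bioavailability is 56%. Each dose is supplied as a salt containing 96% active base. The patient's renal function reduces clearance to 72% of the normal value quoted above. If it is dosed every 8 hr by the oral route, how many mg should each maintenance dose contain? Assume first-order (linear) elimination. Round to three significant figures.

160 mg

Patient clearance = 0.72 × 0.8310 = 0.5983 L/h
At steady state, dose per interval replaces the amount cleared in that interval: F·S·D/τ = CL·Css.
D = CL × Css × τ / F / S = 0.5983 × 18 × 8 / 0.56 / 0.96 = 160.3 mg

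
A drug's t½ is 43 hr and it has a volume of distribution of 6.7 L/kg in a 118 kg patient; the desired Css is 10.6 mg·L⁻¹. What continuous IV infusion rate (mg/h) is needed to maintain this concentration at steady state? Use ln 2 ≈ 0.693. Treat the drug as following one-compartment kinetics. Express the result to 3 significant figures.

Vd = 6.7 L/kg × 118 kg = 790.6 L
k = 0.693/43 = 0.01612 h⁻¹, so CL = k·Vd = 0.01612 × 790.6 = 12.74 L/h
Infusion rate = CL × Css = 12.74 × 10.6 = 135.0 mg/h

135 mg/h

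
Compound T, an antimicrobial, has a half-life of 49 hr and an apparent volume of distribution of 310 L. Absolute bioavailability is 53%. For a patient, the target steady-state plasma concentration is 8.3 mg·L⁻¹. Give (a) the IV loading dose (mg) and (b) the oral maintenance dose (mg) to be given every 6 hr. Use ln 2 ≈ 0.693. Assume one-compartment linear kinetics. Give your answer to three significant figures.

(a) 2570 mg; (b) 412 mg

LD = Vd × C = 310.0 × 8.3 = 2573 mg
CL = 0.693 × Vd / t½ = 0.693 × 310.0 / 49 = 4.384 L/h
D = CL × Css × τ / F = 4.384 × 8.3 × 6 / 0.53 = 411.9 mg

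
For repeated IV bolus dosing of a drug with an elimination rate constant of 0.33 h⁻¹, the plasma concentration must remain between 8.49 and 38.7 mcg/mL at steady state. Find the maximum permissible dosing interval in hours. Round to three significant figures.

Between IV bolus doses, concentration decays as C = C₀·e^(−kτ), so C_peak/C_trough = e^(kτ).
τ_max = ln(C_peak/C_trough) / k = ln(38.7/8.49) / 0.3300 = 1.517 / 0.3300 = 4.597 h

4.60 h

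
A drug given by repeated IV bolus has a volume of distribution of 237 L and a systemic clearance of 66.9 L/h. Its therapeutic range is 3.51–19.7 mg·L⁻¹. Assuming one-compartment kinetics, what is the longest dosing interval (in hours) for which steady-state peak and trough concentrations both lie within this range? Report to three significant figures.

6.11 h

k = CL / Vd = 66.90 / 237.0 = 0.2823 h⁻¹
Between IV bolus doses, concentration decays as C = C₀·e^(−kτ), so C_peak/C_trough = e^(kτ).
τ_max = ln(C_peak/C_trough) / k = ln(19.7/3.51) / 0.2823 = 1.725 / 0.2823 = 6.111 h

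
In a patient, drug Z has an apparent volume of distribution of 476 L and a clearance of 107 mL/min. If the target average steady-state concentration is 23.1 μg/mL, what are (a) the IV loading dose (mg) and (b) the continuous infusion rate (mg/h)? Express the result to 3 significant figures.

LD = Vd · C_target = 476.0 × 23.1 = 11000 mg
Convert clearance: 107 mL/min × 60 min/h ÷ 1000 mL/L = 6.420 L/h
Infusion rate = 6.420 L/h × 23.1 mg/L = 148.3 mg/h

(a) 11000 mg; (b) 148 mg/h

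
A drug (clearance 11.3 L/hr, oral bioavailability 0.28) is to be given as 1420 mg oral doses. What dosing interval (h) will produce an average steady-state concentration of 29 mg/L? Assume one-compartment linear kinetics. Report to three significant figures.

1.21 h

F·D/τ = CL·Css → τ = F·D / (CL·Css).
τ = 0.28 × 1420 / (11.3 × 29) = 1.213 h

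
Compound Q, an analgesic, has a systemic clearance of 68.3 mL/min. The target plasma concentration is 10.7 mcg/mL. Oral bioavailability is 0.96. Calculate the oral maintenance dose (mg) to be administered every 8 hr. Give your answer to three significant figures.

CL = 68.3 mL/min × 60/1000 = 4.098 L/h
D = CL × Css × τ / F = 4.098 × 10.7 × 8 / 0.96 = 365.4 mg

365 mg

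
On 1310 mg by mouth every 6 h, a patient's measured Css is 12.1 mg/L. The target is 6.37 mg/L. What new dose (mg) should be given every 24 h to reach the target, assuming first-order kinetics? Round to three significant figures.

With linear kinetics, Css is proportional to dose rate (D/τ) at fixed clearance.
D₂ = D₁ × (Css,target / Css,current) × (τ₂/τ₁) = 1310 × (6.37/12.1) × (24/6) = 2759 mg

2760 mg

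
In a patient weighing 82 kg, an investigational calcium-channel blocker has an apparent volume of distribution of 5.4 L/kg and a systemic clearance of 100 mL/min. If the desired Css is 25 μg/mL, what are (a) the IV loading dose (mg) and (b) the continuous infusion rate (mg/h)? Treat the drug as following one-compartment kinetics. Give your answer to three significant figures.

Vd = 5.4 L/kg × 82 kg = 442.8 L
Loading: fill Vd to C_target → 442.8 L × 25 mg/L = 11070 mg
CL = 100 mL/min × 60/1000 = 6.000 L/h
Infusion rate = 6.000 L/h × 25 mg/L = 150.0 mg/h

(a) 11100 mg; (b) 150 mg/h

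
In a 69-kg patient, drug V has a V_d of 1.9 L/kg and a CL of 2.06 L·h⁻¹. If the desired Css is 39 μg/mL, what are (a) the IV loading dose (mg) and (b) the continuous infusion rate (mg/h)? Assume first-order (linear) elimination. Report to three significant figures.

(a) 5110 mg; (b) 80.3 mg/h

Total Vd = 1.9 × 69 = 131.1 L
Loading dose = Vd × C = 131.1 × 39 = 5113 mg
Maintenance infusion rate = CL × Css = 2.060 × 39 = 80.34 mg/h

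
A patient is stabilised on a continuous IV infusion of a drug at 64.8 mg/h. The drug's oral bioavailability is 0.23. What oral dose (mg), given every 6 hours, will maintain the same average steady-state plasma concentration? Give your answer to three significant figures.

1690 mg

To maintain the same Css, the systemic dosing rate must be unchanged: F·D/τ = infusion rate.
D = rate × τ / F = 64.8 × 6 / 0.23 = 1690 mg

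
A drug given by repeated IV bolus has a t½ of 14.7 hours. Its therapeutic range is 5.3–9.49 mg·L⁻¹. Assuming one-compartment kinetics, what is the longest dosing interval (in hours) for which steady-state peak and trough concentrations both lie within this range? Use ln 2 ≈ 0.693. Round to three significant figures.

k = 0.693 / t½ = 0.693 / 14.7 = 0.04714 h⁻¹
Between IV bolus doses, concentration decays as C = C₀·e^(−kτ), so C_peak/C_trough = e^(kτ).
τ_max = ln(C_peak/C_trough) / k = ln(9.49/5.3) / 0.04714 = 0.5825 / 0.04714 = 12.36 h

12.4 h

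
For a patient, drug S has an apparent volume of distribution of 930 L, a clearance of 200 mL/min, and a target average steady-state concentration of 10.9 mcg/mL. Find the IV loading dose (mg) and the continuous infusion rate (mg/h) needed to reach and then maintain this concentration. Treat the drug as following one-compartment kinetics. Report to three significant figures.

Loading: fill Vd to C_target → 930.0 L × 10.9 mg/L = 10140 mg
CL = 200 mL/min × 60/1000 = 12.00 L/h
Infusion rate = 12.00 L/h × 10.9 mg/L = 130.8 mg/h

(a) 10100 mg; (b) 131 mg/h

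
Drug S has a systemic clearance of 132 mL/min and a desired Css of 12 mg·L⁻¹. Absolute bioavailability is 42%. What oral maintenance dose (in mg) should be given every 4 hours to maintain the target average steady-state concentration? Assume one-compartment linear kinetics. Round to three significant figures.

CL = 132 mL/min = 132 × 0.06 = 7.920 L/h
D = CL × Css × τ / F = 7.920 × 12 × 4 / 0.42 = 905.1 mg

905 mg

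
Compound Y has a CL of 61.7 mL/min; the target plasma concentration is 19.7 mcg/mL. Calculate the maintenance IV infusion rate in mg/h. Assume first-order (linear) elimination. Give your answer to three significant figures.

CL = 61.7 mL/min = 61.7 × 0.06 = 3.702 L/h
Rate = CL × Css = 3.702 × 19.7 = 72.93 mg/h

72.9 mg/h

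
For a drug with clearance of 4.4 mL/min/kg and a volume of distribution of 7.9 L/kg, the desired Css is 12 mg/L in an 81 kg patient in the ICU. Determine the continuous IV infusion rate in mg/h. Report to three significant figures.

257 mg/h

CL = 4.4 mL/min/kg × 81 kg = 356.4 mL/min = 356.4 × 60/1000 = 21.38 L/h
At steady state, infusion rate equals elimination rate: rate in = CL × Css.
Infusion rate = CL · Css = 21.38 L/h × 12 mg/L = 256.6 mg/h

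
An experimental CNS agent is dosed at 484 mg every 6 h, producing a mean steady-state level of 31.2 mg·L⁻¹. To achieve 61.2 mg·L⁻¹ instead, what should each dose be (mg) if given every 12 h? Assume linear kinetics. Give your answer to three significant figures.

For first-order elimination, Css ∝ F·D/(CL·τ); F and CL are unchanged, so Css ∝ D/τ.
D₂ = D₁ × (Css,target / Css,current) × (τ₂/τ₁) = 484 × (61.2/31.2) × (12/6) = 1899 mg

1900 mg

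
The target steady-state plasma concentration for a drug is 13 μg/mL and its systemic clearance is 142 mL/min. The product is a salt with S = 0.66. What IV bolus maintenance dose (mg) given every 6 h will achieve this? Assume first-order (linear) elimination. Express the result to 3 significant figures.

1010 mg

Convert clearance: 142 mL/min × 60 min/h ÷ 1000 mL/L = 8.520 L/h
D = CL × Css × τ / S = 8.520 × 13 × 6 / 0.66 = 1007 mg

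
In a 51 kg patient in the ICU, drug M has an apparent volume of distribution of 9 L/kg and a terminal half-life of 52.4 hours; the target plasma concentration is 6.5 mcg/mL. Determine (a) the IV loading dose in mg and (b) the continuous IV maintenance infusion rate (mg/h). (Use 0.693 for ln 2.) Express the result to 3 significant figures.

(a) 2980 mg; (b) 39.5 mg/h

Vd(total) = 51 kg × 9 L/kg = 459.0 L
LD = Vd × C = 459.0 × 6.5 = 2984 mg
CL = 0.693 × Vd / t½ = 0.693 × 459.0 / 52.4 = 6.070 L/h
Infusion rate = CL × Css = 6.070 × 6.5 = 39.46 mg/h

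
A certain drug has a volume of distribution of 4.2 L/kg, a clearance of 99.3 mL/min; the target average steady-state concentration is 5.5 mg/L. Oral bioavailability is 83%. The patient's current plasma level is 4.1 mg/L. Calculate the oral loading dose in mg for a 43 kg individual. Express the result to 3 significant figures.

305 mg

Vd(total) = 43 kg × 4.2 L/kg = 180.6 L
Concentration deficit ΔC = 5.5 − 4.1 = 1.400 mg/L
LD = Vd × ΔC / F = 180.6 × 1.400 / 0.83 = 304.6 mg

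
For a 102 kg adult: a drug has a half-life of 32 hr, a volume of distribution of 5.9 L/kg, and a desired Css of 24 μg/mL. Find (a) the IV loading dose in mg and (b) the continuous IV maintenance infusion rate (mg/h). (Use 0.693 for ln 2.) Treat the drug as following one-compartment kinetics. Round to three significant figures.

(a) 14400 mg; (b) 313 mg/h

Vd(total) = 102 kg × 5.9 L/kg = 601.8 L
LD = Vd × C = 601.8 × 24 = 14440 mg
CL = 0.693 × Vd / t½ = 0.693 × 601.8 / 32 = 13.03 L/h
Infusion rate = CL × Css = 13.03 × 24 = 312.7 mg/h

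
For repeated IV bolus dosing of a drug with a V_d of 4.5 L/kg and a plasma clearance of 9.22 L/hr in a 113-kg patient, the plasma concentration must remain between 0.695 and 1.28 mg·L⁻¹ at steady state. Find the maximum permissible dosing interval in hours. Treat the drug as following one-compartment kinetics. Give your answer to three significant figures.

Vd(total) = 113 kg × 4.5 L/kg = 508.5 L
k = CL / Vd = 9.220 / 508.5 = 0.01813 h⁻¹
Between IV bolus doses, concentration decays as C = C₀·e^(−kτ), so C_peak/C_trough = e^(kτ).
τ_max = ln(C_peak/C_trough) / k = ln(1.28/0.695) / 0.01813 = 0.6107 / 0.01813 = 33.68 h

33.7 h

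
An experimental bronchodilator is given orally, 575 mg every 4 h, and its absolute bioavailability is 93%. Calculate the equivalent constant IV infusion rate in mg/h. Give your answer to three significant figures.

Equivalent systemic input: infusion rate = F·D/τ.
Rate = 0.93 × 575 / 4 = 133.7 mg/h

134 mg/h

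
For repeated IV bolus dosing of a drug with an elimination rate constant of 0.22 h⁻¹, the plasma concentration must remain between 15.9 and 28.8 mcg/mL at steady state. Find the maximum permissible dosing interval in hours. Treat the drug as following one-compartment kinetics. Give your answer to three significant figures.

Between IV bolus doses, concentration decays as C = C₀·e^(−kτ), so C_peak/C_trough = e^(kτ).
τ_max = ln(C_peak/C_trough) / k = ln(28.8/15.9) / 0.2200 = 0.5941 / 0.2200 = 2.700 h

2.70 h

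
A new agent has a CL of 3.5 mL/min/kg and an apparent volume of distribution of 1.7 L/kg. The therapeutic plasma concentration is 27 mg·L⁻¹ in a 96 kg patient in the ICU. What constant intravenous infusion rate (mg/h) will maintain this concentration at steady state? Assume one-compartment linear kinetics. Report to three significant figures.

544 mg/h

CL = 3.5 mL/min/kg × 96 kg = 336.0 mL/min = 336.0 × 60/1000 = 20.16 L/h
Infusion rate = CL · Css = 20.16 L/h × 27 mg/L = 544.3 mg/h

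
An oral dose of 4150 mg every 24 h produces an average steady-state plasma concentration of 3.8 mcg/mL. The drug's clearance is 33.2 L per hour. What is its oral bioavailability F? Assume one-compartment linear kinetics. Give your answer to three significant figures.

0.730

F·D/τ = CL·Css at steady state → F = CL·Css·τ / D.
F = 33.2 × 3.8 × 24 / 4150 = 0.730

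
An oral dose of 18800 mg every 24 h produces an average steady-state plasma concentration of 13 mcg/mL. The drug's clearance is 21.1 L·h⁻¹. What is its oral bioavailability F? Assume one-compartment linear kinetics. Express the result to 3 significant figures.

0.350

F·D/τ = CL·Css at steady state → F = CL·Css·τ / D.
F = 21.1 × 13 × 24 / 18800 = 0.350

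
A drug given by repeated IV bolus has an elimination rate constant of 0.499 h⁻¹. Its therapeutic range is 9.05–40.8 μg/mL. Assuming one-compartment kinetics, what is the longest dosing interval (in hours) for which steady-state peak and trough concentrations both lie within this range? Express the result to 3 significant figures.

3.02 h

Between IV bolus doses, concentration decays as C = C₀·e^(−kτ), so C_peak/C_trough = e^(kτ).
τ_max = ln(C_peak/C_trough) / k = ln(40.8/9.05) / 0.4990 = 1.506 / 0.4990 = 3.018 h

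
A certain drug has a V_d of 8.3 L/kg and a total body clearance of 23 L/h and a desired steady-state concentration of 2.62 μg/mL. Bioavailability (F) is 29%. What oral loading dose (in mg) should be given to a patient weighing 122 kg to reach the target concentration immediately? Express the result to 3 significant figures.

Total Vd = 8.3 × 122 = 1013 L
The loading dose fills Vd to the target concentration.
LD = Vd × C / F = 1013 × 2.620 / 0.29 = 9152 mg

9150 mg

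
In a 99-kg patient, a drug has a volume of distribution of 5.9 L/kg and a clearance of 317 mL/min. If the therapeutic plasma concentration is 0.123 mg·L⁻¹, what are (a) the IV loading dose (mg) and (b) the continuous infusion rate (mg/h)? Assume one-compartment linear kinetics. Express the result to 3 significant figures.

(a) 71.8 mg; (b) 2.34 mg/h

Vd(total) = 99 kg × 5.9 L/kg = 584.1 L
LD = Vd · C_target = 584.1 × 0.123 = 71.84 mg
CL = 317 mL/min × 60/1000 = 19.02 L/h
Infusion rate = 19.02 L/h × 0.123 mg/L = 2.339 mg/h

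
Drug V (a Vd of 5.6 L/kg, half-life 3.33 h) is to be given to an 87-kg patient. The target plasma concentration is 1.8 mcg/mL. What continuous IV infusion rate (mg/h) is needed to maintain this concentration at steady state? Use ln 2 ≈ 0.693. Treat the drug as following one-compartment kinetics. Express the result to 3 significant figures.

Vd(total) = 87 kg × 5.6 L/kg = 487.2 L
k = 0.693/3.33 = 0.2081 h⁻¹, so CL = k·Vd = 0.2081 × 487.2 = 101.4 L/h
Infusion rate = CL × Css = 101.4 × 1.8 = 182.5 mg/h

183 mg/h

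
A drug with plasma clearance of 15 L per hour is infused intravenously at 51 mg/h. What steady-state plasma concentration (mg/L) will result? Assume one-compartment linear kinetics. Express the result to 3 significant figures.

3.40 mg/L

Css = rate / CL = 51 / 15.00 = 3.400 mg/L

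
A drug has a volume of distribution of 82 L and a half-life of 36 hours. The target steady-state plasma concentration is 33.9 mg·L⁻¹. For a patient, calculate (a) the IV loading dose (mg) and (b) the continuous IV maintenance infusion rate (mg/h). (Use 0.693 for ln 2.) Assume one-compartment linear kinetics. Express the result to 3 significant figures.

(a) 2780 mg; (b) 53.5 mg/h

LD = Vd × C = 82.00 × 33.9 = 2780 mg
CL = 0.693 × Vd / t½ = 0.693 × 82.00 / 36 = 1.579 L/h
Infusion rate = CL × Css = 1.579 × 33.9 = 53.53 mg/h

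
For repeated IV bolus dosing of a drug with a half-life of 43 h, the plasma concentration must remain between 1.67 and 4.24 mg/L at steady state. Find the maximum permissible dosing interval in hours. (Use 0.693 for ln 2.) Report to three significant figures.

k = 0.693 / t½ = 0.693 / 43 = 0.01612 h⁻¹
Between IV bolus doses, concentration decays as C = C₀·e^(−kτ), so C_peak/C_trough = e^(kτ).
τ_max = ln(C_peak/C_trough) / k = ln(4.24/1.67) / 0.01612 = 0.9317 / 0.01612 = 57.80 h

57.8 h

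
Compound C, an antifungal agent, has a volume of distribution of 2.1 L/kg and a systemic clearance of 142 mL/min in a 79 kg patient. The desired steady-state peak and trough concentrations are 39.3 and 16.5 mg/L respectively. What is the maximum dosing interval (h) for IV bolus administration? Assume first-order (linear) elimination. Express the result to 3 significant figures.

Vd(total) = 79 kg × 2.1 L/kg = 165.9 L
CL = 142 mL/min = 142 × 0.06 = 8.520 L/h
k = CL / Vd = 8.520 / 165.9 = 0.05136 h⁻¹
Between IV bolus doses, concentration decays as C = C₀·e^(−kτ), so C_peak/C_trough = e^(kτ).
τ_max = ln(C_peak/C_trough) / k = ln(39.3/16.5) / 0.05136 = 0.8679 / 0.05136 = 16.90 h

16.9 h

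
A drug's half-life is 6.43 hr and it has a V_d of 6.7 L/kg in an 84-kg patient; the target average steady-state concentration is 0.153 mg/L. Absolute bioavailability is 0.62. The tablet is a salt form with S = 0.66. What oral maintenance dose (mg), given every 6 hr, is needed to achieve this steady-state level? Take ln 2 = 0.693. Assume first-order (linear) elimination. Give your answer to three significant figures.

Vd(total) = 84 kg × 6.7 L/kg = 562.8 L
CL = ln 2 · Vd / t½ = 0.693 × 562.8 / 6.43 = 60.66 L/h
D = CL × Css × τ / F / S = 60.66 × 0.153 × 6 / 0.62 / 0.66 = 136.1 mg

136 mg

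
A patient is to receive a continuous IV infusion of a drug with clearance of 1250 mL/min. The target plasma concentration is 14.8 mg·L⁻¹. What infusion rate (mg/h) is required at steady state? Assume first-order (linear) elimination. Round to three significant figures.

Convert clearance: 1250 mL/min × 60 min/h ÷ 1000 mL/L = 75.00 L/h
At steady state, infusion rate equals elimination rate: rate in = CL × Css.
Rate = CL × Css = 75.00 × 14.8 = 1110 mg/h

1110 mg/h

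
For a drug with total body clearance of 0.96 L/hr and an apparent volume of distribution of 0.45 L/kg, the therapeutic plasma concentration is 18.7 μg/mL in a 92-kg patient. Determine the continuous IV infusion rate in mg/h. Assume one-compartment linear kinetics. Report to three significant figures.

Rate = CL × Css = 0.9600 × 18.7 = 17.95 mg/h

18.0 mg/h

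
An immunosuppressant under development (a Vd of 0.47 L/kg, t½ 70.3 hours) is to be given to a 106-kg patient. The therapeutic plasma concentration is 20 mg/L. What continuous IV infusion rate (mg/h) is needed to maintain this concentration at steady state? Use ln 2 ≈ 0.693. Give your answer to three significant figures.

9.82 mg/h

Total Vd = 0.47 × 106 = 49.82 L
CL = ln 2 · Vd / t½ = 0.693 × 49.82 / 70.3 = 0.4911 L/h
Infusion rate = CL × Css = 0.4911 × 20 = 9.822 mg/h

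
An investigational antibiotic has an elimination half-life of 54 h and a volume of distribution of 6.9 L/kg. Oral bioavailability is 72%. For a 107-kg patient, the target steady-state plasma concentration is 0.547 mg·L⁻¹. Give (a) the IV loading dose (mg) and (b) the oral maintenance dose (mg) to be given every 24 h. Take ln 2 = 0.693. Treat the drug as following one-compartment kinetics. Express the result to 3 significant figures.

Vd = 6.9 L/kg × 107 kg = 738.3 L
LD = Vd × C = 738.3 × 0.547 = 403.9 mg
CL = 0.693 × Vd / t½ = 0.693 × 738.3 / 54 = 9.475 L/h
D = CL × Css × τ / F = 9.475 × 0.547 × 24 / 0.72 = 172.8 mg

(a) 404 mg; (b) 173 mg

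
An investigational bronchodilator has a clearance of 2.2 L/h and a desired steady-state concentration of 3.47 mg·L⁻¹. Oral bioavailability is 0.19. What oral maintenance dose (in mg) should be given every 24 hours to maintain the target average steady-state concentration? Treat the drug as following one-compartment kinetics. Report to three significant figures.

D = CL × Css × τ / F = 2.200 × 3.47 × 24 / 0.19 = 964.3 mg

964 mg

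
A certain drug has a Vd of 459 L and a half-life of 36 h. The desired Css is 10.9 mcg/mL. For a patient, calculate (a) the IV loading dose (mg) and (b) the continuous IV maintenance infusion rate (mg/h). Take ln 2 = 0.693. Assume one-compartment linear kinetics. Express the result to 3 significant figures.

LD = Vd × C = 459.0 × 10.9 = 5003 mg
CL = 0.693 × Vd / t½ = 0.693 × 459.0 / 36 = 8.836 L/h
Infusion rate = CL × Css = 8.836 × 10.9 = 96.31 mg/h

(a) 5000 mg; (b) 96.3 mg/h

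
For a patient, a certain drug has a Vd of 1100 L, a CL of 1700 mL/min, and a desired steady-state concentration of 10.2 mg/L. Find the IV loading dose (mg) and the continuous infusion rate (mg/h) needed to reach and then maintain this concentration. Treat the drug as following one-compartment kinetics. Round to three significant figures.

(a) 11200 mg; (b) 1040 mg/h

LD = Vd · C_target = 1100 × 10.2 = 11220 mg
CL = 1700 mL/min × 60/1000 = 102.0 L/h
Infusion rate = 102.0 L/h × 10.2 mg/L = 1040 mg/h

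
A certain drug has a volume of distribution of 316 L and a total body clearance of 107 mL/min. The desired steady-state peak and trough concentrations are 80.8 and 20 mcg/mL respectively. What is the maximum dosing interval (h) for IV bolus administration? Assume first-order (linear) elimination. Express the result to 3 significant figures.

68.7 h

Convert clearance: 107 mL/min × 60 min/h ÷ 1000 mL/L = 6.420 L/h
k = CL / Vd = 6.420 / 316.0 = 0.02032 h⁻¹
Between IV bolus doses, concentration decays as C = C₀·e^(−kτ), so C_peak/C_trough = e^(kτ).
τ_max = ln(C_peak/C_trough) / k = ln(80.8/20) / 0.02032 = 1.396 / 0.02032 = 68.70 h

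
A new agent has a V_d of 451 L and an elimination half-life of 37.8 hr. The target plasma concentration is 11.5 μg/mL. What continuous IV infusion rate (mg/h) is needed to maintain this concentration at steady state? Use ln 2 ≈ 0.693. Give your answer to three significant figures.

95.1 mg/h

CL = ln 2 · Vd / t½ = 0.693 × 451.0 / 37.8 = 8.268 L/h
Infusion rate = CL × Css = 8.268 × 11.5 = 95.08 mg/h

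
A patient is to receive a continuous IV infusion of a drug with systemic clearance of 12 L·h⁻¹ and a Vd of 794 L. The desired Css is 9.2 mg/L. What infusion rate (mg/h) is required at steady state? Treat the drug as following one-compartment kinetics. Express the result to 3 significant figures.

R₀ = 12.00 × 9.2 = 110.4 mg/h

110 mg/h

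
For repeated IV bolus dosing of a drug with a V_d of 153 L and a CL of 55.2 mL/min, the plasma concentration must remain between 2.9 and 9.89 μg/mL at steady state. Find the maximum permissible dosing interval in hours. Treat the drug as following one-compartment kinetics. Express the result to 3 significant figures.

Convert clearance: 55.2 mL/min × 60 min/h ÷ 1000 mL/L = 3.312 L/h
k = CL / Vd = 3.312 / 153.0 = 0.02165 h⁻¹
Between IV bolus doses, concentration decays as C = C₀·e^(−kτ), so C_peak/C_trough = e^(kτ).
τ_max = ln(C_peak/C_trough) / k = ln(9.89/2.9) / 0.02165 = 1.227 / 0.02165 = 56.67 h

56.7 h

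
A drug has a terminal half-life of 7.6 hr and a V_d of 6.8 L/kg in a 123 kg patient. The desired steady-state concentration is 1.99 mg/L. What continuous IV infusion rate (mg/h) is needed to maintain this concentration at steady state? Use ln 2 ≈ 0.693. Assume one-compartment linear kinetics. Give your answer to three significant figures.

152 mg/h

Vd(total) = 123 kg × 6.8 L/kg = 836.4 L
k = 0.693/7.6 = 0.09118 h⁻¹, so CL = k·Vd = 0.09118 × 836.4 = 76.26 L/h
Infusion rate = CL × Css = 76.26 × 1.99 = 151.8 mg/h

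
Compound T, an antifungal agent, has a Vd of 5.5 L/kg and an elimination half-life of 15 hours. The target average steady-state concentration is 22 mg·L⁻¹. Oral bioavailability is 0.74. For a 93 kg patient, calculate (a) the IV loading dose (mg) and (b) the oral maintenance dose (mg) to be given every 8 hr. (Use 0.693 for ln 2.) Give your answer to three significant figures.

Total Vd = 5.5 × 93 = 511.5 L
LD = Vd × C = 511.5 × 22 = 11250 mg
CL = 0.693 × Vd / t½ = 0.693 × 511.5 / 15 = 23.63 L/h
D = CL × Css × τ / F = 23.63 × 22 × 8 / 0.74 = 5620 mg

(a) 11300 mg; (b) 5620 mg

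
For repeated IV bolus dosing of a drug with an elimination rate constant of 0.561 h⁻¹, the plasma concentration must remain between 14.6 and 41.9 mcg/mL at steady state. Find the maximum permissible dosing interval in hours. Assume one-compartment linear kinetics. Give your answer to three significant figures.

Between IV bolus doses, concentration decays as C = C₀·e^(−kτ), so C_peak/C_trough = e^(kτ).
τ_max = ln(C_peak/C_trough) / k = ln(41.9/14.6) / 0.5610 = 1.054 / 0.5610 = 1.879 h

1.88 h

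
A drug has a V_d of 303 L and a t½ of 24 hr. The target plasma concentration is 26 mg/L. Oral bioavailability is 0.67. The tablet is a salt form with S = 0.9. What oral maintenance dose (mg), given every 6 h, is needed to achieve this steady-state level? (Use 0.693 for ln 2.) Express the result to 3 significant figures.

2260 mg

k = 0.693/24 = 0.02888 h⁻¹, so CL = k·Vd = 0.02888 × 303.0 = 8.751 L/h
D = CL × Css × τ / F / S = 8.751 × 26 × 6 / 0.67 / 0.9 = 2264 mg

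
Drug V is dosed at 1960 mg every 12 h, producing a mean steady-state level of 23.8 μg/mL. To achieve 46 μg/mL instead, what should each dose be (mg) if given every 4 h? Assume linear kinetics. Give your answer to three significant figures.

For first-order elimination, Css ∝ F·D/(CL·τ); F and CL are unchanged, so Css ∝ D/τ.
D₂ = D₁ × (Css,target / Css,current) × (τ₂/τ₁) = 1960 × (46/23.8) × (4/12) = 1263 mg

1260 mg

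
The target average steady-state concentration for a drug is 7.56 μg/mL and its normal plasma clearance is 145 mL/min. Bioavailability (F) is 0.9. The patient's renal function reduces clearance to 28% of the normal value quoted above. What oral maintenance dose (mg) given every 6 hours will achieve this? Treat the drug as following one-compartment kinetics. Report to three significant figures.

CL = 145 mL/min = 145 × 0.06 = 8.700 L/h
Patient clearance = 0.28 × 8.700 = 2.436 L/h
At steady state, dose per interval replaces the amount cleared in that interval: F·D/τ = CL·Css.
D = CL × Css × τ / F = 2.436 × 7.56 × 6 / 0.9 = 122.8 mg

123 mg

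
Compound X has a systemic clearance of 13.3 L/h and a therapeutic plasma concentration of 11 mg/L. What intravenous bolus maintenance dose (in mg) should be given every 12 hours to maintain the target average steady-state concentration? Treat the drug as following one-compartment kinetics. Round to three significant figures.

D = CL × Css × τ = 13.30 × 11 × 12 = 1756 mg

1760 mg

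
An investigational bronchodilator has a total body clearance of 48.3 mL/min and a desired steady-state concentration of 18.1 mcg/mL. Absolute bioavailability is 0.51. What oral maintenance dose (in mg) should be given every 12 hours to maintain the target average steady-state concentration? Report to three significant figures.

CL = 48.3 mL/min × 60/1000 = 2.898 L/h
D = CL × Css × τ / F = 2.898 × 18.1 × 12 / 0.51 = 1234 mg

1230 mg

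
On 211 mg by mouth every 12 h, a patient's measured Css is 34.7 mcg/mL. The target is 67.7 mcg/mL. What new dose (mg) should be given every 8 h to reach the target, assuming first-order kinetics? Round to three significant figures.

274 mg

With linear kinetics, Css is proportional to dose rate (D/τ) at fixed clearance.
D₂ = D₁ × (Css,target / Css,current) × (τ₂/τ₁) = 211 × (67.7/34.7) × (8/12) = 274.4 mg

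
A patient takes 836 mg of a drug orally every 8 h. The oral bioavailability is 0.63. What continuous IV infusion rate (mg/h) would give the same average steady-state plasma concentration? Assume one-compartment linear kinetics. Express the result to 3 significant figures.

Equivalent systemic input: infusion rate = F·D/τ.
Rate = 0.63 × 836 / 8 = 65.84 mg/h

65.8 mg/h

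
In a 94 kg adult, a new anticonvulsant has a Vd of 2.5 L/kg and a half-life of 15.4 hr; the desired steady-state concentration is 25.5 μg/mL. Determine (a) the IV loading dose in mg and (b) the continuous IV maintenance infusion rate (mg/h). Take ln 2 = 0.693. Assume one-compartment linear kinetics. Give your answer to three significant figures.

Vd = 2.5 L/kg × 94 kg = 235.0 L
LD = Vd × C = 235.0 × 25.5 = 5993 mg
CL = 0.693 × Vd / t½ = 0.693 × 235.0 / 15.4 = 10.58 L/h
Infusion rate = CL × Css = 10.58 × 25.5 = 269.8 mg/h

(a) 5990 mg; (b) 270 mg/h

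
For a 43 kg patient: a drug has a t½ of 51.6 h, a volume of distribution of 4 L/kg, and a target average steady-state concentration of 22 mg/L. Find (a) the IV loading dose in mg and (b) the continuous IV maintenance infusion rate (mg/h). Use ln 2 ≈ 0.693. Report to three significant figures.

(a) 3780 mg; (b) 50.8 mg/h

Vd = 4 L/kg × 43 kg = 172.0 L
LD = Vd × C = 172.0 × 22 = 3784 mg
CL = 0.693 × Vd / t½ = 0.693 × 172.0 / 51.6 = 2.310 L/h
Infusion rate = CL × Css = 2.310 × 22 = 50.82 mg/h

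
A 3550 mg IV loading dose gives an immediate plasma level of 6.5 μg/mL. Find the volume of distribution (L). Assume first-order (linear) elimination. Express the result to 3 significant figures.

546 L

Immediately after an IV bolus, C₀ = Dose / Vd, so Vd = Dose / C₀.
Vd = 3550 / 6.5 = 546.2 L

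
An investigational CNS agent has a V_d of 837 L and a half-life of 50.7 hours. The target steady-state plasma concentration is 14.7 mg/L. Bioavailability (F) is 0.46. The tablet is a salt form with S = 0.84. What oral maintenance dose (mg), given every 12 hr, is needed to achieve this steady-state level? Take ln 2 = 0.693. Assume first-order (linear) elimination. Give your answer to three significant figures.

5220 mg

k = 0.693/50.7 = 0.01367 h⁻¹, so CL = k·Vd = 0.01367 × 837.0 = 11.44 L/h
D = CL × Css × τ / F / S = 11.44 × 14.7 × 12 / 0.46 / 0.84 = 5223 mg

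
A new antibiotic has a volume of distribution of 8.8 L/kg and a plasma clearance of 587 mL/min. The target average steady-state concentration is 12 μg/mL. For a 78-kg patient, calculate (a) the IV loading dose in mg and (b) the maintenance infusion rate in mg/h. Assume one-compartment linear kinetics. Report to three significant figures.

(a) 8240 mg; (b) 423 mg/h

Total Vd = 8.8 × 78 = 686.4 L
LD = Vd · C_target = 686.4 × 12 = 8237 mg
CL = 587 mL/min = 587 × 0.06 = 35.22 L/h
Maintenance infusion rate = CL × Css = 35.22 × 12 = 422.6 mg/h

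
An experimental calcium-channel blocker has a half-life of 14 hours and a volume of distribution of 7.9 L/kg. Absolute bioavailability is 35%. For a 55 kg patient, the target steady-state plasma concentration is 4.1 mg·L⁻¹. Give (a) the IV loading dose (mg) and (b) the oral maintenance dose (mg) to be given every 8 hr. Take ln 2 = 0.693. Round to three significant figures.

Vd(total) = 55 kg × 7.9 L/kg = 434.5 L
LD = Vd × C = 434.5 × 4.1 = 1781 mg
CL = 0.693 × Vd / t½ = 0.693 × 434.5 / 14 = 21.51 L/h
D = CL × Css × τ / F = 21.51 × 4.1 × 8 / 0.35 = 2016 mg

(a) 1780 mg; (b) 2020 mg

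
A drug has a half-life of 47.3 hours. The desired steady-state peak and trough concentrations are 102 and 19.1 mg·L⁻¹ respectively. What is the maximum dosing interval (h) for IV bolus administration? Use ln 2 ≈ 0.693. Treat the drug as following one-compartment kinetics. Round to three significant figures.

114 h

k = 0.693 / t½ = 0.693 / 47.3 = 0.01465 h⁻¹
Between IV bolus doses, concentration decays as C = C₀·e^(−kτ), so C_peak/C_trough = e^(kτ).
τ_max = ln(C_peak/C_trough) / k = ln(102/19.1) / 0.01465 = 1.675 / 0.01465 = 114.3 h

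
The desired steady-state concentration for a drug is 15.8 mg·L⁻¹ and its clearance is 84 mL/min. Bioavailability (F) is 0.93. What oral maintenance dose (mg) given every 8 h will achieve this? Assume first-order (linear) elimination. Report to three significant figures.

CL = 84 mL/min × 60/1000 = 5.040 L/h
At steady state, dose per interval replaces the amount cleared in that interval: F·D/τ = CL·Css.
D = CL × Css × τ / F = 5.040 × 15.8 × 8 / 0.93 = 685.0 mg

685 mg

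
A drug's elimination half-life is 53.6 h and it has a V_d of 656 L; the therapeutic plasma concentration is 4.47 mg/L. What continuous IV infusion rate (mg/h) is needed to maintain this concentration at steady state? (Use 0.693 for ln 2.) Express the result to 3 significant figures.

CL = ln 2 · Vd / t½ = 0.693 × 656.0 / 53.6 = 8.481 L/h
Infusion rate = CL × Css = 8.481 × 4.47 = 37.91 mg/h

37.9 mg/h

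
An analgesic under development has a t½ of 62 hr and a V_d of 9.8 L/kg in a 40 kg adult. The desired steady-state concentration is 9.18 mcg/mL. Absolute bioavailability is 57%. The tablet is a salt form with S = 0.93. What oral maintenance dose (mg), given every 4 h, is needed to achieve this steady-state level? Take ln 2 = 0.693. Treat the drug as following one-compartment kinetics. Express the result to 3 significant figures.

Vd = 9.8 L/kg × 40 kg = 392.0 L
k = 0.693/62 = 0.01118 h⁻¹, so CL = k·Vd = 0.01118 × 392.0 = 4.383 L/h
D = CL × Css × τ / F / S = 4.383 × 9.18 × 4 / 0.57 / 0.93 = 303.6 mg

304 mg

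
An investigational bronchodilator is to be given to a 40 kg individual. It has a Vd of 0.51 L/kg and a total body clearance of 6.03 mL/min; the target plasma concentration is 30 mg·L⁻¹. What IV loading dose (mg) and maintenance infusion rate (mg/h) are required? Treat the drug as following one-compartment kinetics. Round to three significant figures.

Vd = 0.51 L/kg × 40 kg = 20.40 L
Loading: fill Vd to C_target → 20.40 L × 30 mg/L = 612.0 mg
Convert clearance: 6.03 mL/min × 60 min/h ÷ 1000 mL/L = 0.3618 L/h
Maintenance infusion rate = CL × Css = 0.3618 × 30 = 10.85 mg/h

(a) 612 mg; (b) 10.9 mg/h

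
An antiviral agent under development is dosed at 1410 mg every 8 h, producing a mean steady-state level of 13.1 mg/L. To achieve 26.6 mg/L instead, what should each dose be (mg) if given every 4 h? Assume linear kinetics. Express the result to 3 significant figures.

1430 mg

With linear kinetics, Css is proportional to dose rate (D/τ) at fixed clearance.
D₂ = D₁ × (Css,target / Css,current) × (τ₂/τ₁) = 1410 × (26.6/13.1) × (4/8) = 1432 mg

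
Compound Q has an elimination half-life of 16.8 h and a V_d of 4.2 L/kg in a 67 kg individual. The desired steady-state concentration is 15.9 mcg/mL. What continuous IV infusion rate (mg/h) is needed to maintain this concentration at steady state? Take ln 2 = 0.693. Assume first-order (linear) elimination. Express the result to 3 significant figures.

Total Vd = 4.2 × 67 = 281.4 L
CL = ln 2 · Vd / t½ = 0.693 × 281.4 / 16.8 = 11.61 L/h
Infusion rate = CL × Css = 11.61 × 15.9 = 184.6 mg/h

185 mg/h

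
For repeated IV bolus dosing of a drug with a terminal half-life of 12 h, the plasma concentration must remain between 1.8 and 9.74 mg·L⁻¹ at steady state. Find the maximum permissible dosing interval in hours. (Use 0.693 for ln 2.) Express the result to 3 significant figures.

k = 0.693 / t½ = 0.693 / 12 = 0.05775 h⁻¹
Between IV bolus doses, concentration decays as C = C₀·e^(−kτ), so C_peak/C_trough = e^(kτ).
τ_max = ln(C_peak/C_trough) / k = ln(9.74/1.8) / 0.05775 = 1.688 / 0.05775 = 29.23 h

29.2 h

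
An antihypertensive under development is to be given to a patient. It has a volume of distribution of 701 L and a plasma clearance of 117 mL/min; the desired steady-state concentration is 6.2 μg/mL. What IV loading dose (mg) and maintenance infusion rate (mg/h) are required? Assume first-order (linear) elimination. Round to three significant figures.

Loading dose = Vd × C = 701.0 × 6.2 = 4346 mg
Convert clearance: 117 mL/min × 60 min/h ÷ 1000 mL/L = 7.020 L/h
Maintenance infusion rate = CL × Css = 7.020 × 6.2 = 43.52 mg/h

(a) 4350 mg; (b) 43.5 mg/h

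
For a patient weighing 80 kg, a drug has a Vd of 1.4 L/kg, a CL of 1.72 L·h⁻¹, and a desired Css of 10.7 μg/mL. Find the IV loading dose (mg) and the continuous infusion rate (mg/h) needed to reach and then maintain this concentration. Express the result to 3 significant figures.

Vd = 1.4 L/kg × 80 kg = 112.0 L
LD = Vd · C_target = 112.0 × 10.7 = 1198 mg
Maintenance: replace elimination → rate = CL × Css = 1.720 × 10.7 = 18.40 mg/h

(a) 1200 mg; (b) 18.4 mg/h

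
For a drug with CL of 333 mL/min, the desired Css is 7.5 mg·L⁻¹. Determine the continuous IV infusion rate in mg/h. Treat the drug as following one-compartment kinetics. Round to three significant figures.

150 mg/h

CL = 333 mL/min × 60/1000 = 19.98 L/h
Rate = CL × Css = 19.98 × 7.5 = 149.9 mg/h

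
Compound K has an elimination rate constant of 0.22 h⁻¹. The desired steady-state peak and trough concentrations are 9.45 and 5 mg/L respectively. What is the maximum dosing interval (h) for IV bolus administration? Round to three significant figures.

2.89 h

Between IV bolus doses, concentration decays as C = C₀·e^(−kτ), so C_peak/C_trough = e^(kτ).
τ_max = ln(C_peak/C_trough) / k = ln(9.45/5) / 0.2200 = 0.6366 / 0.2200 = 2.894 h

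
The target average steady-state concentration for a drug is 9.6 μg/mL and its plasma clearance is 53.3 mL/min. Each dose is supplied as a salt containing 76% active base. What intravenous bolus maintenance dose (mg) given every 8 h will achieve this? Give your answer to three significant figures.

323 mg

Convert clearance: 53.3 mL/min × 60 min/h ÷ 1000 mL/L = 3.198 L/h
At steady state, dose per interval replaces the amount cleared in that interval: S·D/τ = CL·Css.
D = CL × Css × τ / S = 3.198 × 9.6 × 8 / 0.76 = 323.2 mg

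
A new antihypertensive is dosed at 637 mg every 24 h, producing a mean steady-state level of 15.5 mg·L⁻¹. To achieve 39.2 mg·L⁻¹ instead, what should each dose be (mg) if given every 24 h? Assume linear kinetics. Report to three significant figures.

For first-order elimination, Css ∝ F·D/(CL·τ); F and CL are unchanged, so Css ∝ D/τ.
D₂ = D₁ × (Css,target / Css,current) = 637 × 39.2/15.5 = 1611 mg

1610 mg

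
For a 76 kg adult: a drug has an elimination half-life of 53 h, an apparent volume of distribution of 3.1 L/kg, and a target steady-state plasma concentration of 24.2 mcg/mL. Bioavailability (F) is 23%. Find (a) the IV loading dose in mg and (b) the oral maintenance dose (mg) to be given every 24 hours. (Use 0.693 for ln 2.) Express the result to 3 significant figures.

Vd = 3.1 L/kg × 76 kg = 235.6 L
LD = Vd × C = 235.6 × 24.2 = 5702 mg
CL = 0.693 × Vd / t½ = 0.693 × 235.6 / 53 = 3.081 L/h
D = CL × Css × τ / F = 3.081 × 24.2 × 24 / 0.23 = 7780 mg

(a) 5700 mg; (b) 7780 mg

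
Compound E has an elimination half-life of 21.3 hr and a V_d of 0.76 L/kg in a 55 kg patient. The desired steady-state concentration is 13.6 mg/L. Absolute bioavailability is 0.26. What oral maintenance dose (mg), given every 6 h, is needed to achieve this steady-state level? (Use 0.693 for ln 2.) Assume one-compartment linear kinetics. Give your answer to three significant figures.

427 mg

Vd = 0.76 L/kg × 55 kg = 41.80 L
CL = 0.693 × Vd / t½ = 0.693 × 41.80 / 21.3 = 1.360 L/h
D = CL × Css × τ / F = 1.360 × 13.6 × 6 / 0.26 = 426.8 mg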